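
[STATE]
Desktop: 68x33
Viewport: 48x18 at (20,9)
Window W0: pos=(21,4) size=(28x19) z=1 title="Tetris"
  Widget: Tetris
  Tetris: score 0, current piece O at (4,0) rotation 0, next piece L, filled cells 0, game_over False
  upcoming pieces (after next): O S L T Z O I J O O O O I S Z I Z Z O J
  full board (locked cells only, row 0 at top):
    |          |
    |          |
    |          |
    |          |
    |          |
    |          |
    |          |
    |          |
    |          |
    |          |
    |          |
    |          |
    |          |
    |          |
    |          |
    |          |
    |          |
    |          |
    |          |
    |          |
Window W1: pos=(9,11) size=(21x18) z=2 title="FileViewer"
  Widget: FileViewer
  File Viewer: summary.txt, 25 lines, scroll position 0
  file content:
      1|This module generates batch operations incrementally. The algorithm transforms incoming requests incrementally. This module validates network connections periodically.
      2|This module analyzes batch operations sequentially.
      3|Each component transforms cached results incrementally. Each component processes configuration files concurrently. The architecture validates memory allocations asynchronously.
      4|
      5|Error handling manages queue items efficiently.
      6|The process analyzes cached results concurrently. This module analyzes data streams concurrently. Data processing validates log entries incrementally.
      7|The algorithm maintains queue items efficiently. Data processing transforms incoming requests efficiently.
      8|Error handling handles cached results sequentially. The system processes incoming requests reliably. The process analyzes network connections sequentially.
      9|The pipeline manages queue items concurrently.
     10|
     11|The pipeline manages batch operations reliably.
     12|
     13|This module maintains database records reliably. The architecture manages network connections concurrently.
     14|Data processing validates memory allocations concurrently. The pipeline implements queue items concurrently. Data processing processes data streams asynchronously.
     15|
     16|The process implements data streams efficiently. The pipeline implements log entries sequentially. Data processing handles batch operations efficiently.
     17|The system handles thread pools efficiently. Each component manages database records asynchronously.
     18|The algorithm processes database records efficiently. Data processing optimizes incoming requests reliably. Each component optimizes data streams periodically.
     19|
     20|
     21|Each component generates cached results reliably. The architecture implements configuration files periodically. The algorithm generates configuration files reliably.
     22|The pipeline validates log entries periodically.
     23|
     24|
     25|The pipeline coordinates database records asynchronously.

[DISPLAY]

 ┃          │▒▒▒            ┃                   
 ┃          │               ┃                   
━━━━━━━━━┓  │               ┃                   
r        ┃  │               ┃                   
─────────┨  │Score:         ┃                   
e genera▲┃  │0              ┃                   
e analyz█┃  │               ┃                   
nent tra░┃  │               ┃                   
        ░┃  │               ┃                   
ling man░┃  │               ┃                   
s analyz░┃  │               ┃                   
thm main░┃  │               ┃                   
ling han░┃  │               ┃                   
ne manag░┃━━━━━━━━━━━━━━━━━━┛                   
        ░┃                                      
ne manag░┃                                      
        ░┃                                      
e mainta░┃                                      


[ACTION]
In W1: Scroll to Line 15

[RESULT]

 ┃          │▒▒▒            ┃                   
 ┃          │               ┃                   
━━━━━━━━━┓  │               ┃                   
r        ┃  │               ┃                   
─────────┨  │Score:         ┃                   
        ▲┃  │0              ┃                   
e mainta░┃  │               ┃                   
ssing va░┃  │               ┃                   
        ░┃  │               ┃                   
s implem░┃  │               ┃                   
 handles░┃  │               ┃                   
thm proc░┃  │               ┃                   
        ░┃  │               ┃                   
        ░┃━━━━━━━━━━━━━━━━━━┛                   
nent gen░┃                                      
ne valid░┃                                      
        ░┃                                      
        █┃                                      


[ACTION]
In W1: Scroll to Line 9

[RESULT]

 ┃          │▒▒▒            ┃                   
 ┃          │               ┃                   
━━━━━━━━━┓  │               ┃                   
r        ┃  │               ┃                   
─────────┨  │Score:         ┃                   
ne manag▲┃  │0              ┃                   
        ░┃  │               ┃                   
ne manag░┃  │               ┃                   
        ░┃  │               ┃                   
e mainta░┃  │               ┃                   
ssing va░┃  │               ┃                   
        ░┃  │               ┃                   
s implem░┃  │               ┃                   
 handles░┃━━━━━━━━━━━━━━━━━━┛                   
thm proc█┃                                      
        ░┃                                      
        ░┃                                      
nent gen░┃                                      


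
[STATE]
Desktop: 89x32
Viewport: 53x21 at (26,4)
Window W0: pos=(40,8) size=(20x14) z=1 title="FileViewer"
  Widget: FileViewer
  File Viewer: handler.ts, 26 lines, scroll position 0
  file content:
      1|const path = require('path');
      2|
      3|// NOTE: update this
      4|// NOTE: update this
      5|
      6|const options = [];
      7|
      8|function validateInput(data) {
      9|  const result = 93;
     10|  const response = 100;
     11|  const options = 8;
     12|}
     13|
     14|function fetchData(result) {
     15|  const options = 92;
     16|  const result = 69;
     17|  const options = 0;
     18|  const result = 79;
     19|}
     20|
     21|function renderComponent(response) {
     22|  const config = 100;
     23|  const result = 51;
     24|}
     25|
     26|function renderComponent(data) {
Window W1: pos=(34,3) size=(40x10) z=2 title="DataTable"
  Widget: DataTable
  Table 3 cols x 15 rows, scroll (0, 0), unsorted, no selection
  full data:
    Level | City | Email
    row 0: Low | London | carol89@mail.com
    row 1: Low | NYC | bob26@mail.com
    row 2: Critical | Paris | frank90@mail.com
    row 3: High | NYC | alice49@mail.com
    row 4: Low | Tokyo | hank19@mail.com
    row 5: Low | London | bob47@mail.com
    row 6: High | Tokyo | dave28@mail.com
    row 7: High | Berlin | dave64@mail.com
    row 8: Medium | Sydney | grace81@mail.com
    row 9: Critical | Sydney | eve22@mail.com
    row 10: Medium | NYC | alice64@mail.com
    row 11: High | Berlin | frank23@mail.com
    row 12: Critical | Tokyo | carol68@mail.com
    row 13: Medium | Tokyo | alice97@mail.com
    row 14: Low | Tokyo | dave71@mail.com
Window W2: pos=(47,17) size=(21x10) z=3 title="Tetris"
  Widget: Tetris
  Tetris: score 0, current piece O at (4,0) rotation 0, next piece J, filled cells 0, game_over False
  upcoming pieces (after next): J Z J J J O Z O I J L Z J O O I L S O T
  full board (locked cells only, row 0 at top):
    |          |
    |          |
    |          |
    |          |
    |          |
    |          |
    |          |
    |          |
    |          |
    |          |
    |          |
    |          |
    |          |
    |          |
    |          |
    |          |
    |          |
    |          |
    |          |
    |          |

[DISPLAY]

        ┃ DataTable                            ┃     
        ┠──────────────────────────────────────┨     
        ┃Level   │City  │Email                 ┃     
        ┃────────┼──────┼────────────────      ┃     
        ┃Low     │London│carol89@mail.com      ┃     
        ┃Low     │NYC   │bob26@mail.com        ┃     
        ┃Critical│Paris │frank90@mail.com      ┃     
        ┃High    │NYC   │alice49@mail.com      ┃     
        ┗━━━━━━━━━━━━━━━━━━━━━━━━━━━━━━━━━━━━━━┛     
              ┃// NOTE: update t░┃                   
              ┃// NOTE: update t░┃                   
              ┃                 ░┃                   
              ┃const options = [░┃                   
              ┃      ┏━━━━━━━━━━━━━━━━━━━┓           
              ┃functi┃ Tetris            ┃           
              ┃  cons┠───────────────────┨           
              ┃  cons┃          │Next:   ┃           
              ┗━━━━━━┃          │█       ┃           
                     ┃          │███     ┃           
                     ┃          │        ┃           
                     ┃          │        ┃           


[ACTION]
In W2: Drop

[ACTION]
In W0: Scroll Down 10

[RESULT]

        ┃ DataTable                            ┃     
        ┠──────────────────────────────────────┨     
        ┃Level   │City  │Email                 ┃     
        ┃────────┼──────┼────────────────      ┃     
        ┃Low     │London│carol89@mail.com      ┃     
        ┃Low     │NYC   │bob26@mail.com        ┃     
        ┃Critical│Paris │frank90@mail.com      ┃     
        ┃High    │NYC   │alice49@mail.com      ┃     
        ┗━━━━━━━━━━━━━━━━━━━━━━━━━━━━━━━━━━━━━━┛     
              ┃                 ░┃                   
              ┃function fetchDat░┃                   
              ┃  const options =░┃                   
              ┃  const result = ░┃                   
              ┃  cons┏━━━━━━━━━━━━━━━━━━━┓           
              ┃  cons┃ Tetris            ┃           
              ┃}     ┠───────────────────┨           
              ┃      ┃          │Next:   ┃           
              ┗━━━━━━┃          │█       ┃           
                     ┃          │███     ┃           
                     ┃          │        ┃           
                     ┃          │        ┃           


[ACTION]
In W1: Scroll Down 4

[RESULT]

        ┃ DataTable                            ┃     
        ┠──────────────────────────────────────┨     
        ┃Level   │City  │Email                 ┃     
        ┃────────┼──────┼────────────────      ┃     
        ┃Low     │Tokyo │hank19@mail.com       ┃     
        ┃Low     │London│bob47@mail.com        ┃     
        ┃High    │Tokyo │dave28@mail.com       ┃     
        ┃High    │Berlin│dave64@mail.com       ┃     
        ┗━━━━━━━━━━━━━━━━━━━━━━━━━━━━━━━━━━━━━━┛     
              ┃                 ░┃                   
              ┃function fetchDat░┃                   
              ┃  const options =░┃                   
              ┃  const result = ░┃                   
              ┃  cons┏━━━━━━━━━━━━━━━━━━━┓           
              ┃  cons┃ Tetris            ┃           
              ┃}     ┠───────────────────┨           
              ┃      ┃          │Next:   ┃           
              ┗━━━━━━┃          │█       ┃           
                     ┃          │███     ┃           
                     ┃          │        ┃           
                     ┃          │        ┃           


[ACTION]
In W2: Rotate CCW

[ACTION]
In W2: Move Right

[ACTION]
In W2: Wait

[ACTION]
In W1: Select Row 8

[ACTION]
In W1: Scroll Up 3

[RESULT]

        ┃ DataTable                            ┃     
        ┠──────────────────────────────────────┨     
        ┃Level   │City  │Email                 ┃     
        ┃────────┼──────┼────────────────      ┃     
        ┃Low     │NYC   │bob26@mail.com        ┃     
        ┃Critical│Paris │frank90@mail.com      ┃     
        ┃High    │NYC   │alice49@mail.com      ┃     
        ┃Low     │Tokyo │hank19@mail.com       ┃     
        ┗━━━━━━━━━━━━━━━━━━━━━━━━━━━━━━━━━━━━━━┛     
              ┃                 ░┃                   
              ┃function fetchDat░┃                   
              ┃  const options =░┃                   
              ┃  const result = ░┃                   
              ┃  cons┏━━━━━━━━━━━━━━━━━━━┓           
              ┃  cons┃ Tetris            ┃           
              ┃}     ┠───────────────────┨           
              ┃      ┃          │Next:   ┃           
              ┗━━━━━━┃          │█       ┃           
                     ┃          │███     ┃           
                     ┃          │        ┃           
                     ┃          │        ┃           


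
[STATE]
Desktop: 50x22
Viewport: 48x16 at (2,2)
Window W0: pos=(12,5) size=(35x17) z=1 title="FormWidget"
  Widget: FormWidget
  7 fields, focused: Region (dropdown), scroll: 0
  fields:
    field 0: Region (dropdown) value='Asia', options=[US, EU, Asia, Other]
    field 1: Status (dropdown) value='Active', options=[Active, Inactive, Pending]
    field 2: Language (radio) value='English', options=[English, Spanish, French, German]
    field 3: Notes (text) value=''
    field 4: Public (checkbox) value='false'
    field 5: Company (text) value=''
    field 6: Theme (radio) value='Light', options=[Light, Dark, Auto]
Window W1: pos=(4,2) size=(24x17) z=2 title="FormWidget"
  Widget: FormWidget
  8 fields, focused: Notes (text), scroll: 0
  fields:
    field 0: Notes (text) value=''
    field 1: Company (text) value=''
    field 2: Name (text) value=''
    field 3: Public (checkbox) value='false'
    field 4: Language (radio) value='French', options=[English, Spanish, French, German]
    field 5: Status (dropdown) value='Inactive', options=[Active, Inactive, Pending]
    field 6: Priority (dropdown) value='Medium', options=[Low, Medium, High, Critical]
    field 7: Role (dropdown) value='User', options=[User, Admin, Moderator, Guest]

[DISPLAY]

  ┏━━━━━━━━━━━━━━━━━━━━━━┓                      
  ┃ FormWidget           ┃                      
  ┠──────────────────────┨                      
  ┃> Notes:      [      ]┃━━━━━━━━━━━━━━━━━━┓   
  ┃  Company:    [      ]┃                  ┃   
  ┃  Name:       [      ]┃──────────────────┨   
  ┃  Public:     [ ]     ┃Asia            ▼]┃   
  ┃  Language:   ( ) Engl┃Active          ▼]┃   
  ┃  Status:     [Inact▼]┃●) English  ( ) Sp┃   
  ┃  Priority:   [Mediu▼]┃                 ]┃   
  ┃  Role:       [User ▼]┃ ]                ┃   
  ┃                      ┃                 ]┃   
  ┃                      ┃●) Light  ( ) Dark┃   
  ┃                      ┃                  ┃   
  ┃                      ┃                  ┃   
  ┃                      ┃                  ┃   


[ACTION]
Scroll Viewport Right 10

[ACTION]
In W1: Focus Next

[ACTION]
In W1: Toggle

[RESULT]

  ┏━━━━━━━━━━━━━━━━━━━━━━┓                      
  ┃ FormWidget           ┃                      
  ┠──────────────────────┨                      
  ┃  Notes:      [      ]┃━━━━━━━━━━━━━━━━━━┓   
  ┃> Company:    [      ]┃                  ┃   
  ┃  Name:       [      ]┃──────────────────┨   
  ┃  Public:     [ ]     ┃Asia            ▼]┃   
  ┃  Language:   ( ) Engl┃Active          ▼]┃   
  ┃  Status:     [Inact▼]┃●) English  ( ) Sp┃   
  ┃  Priority:   [Mediu▼]┃                 ]┃   
  ┃  Role:       [User ▼]┃ ]                ┃   
  ┃                      ┃                 ]┃   
  ┃                      ┃●) Light  ( ) Dark┃   
  ┃                      ┃                  ┃   
  ┃                      ┃                  ┃   
  ┃                      ┃                  ┃   


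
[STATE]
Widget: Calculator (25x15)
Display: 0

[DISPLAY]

                        0
┌───┬───┬───┬───┐        
│ 7 │ 8 │ 9 │ ÷ │        
├───┼───┼───┼───┤        
│ 4 │ 5 │ 6 │ × │        
├───┼───┼───┼───┤        
│ 1 │ 2 │ 3 │ - │        
├───┼───┼───┼───┤        
│ 0 │ . │ = │ + │        
├───┼───┼───┼───┤        
│ C │ MC│ MR│ M+│        
└───┴───┴───┴───┘        
                         
                         
                         


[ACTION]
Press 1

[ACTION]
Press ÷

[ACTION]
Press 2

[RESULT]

                        2
┌───┬───┬───┬───┐        
│ 7 │ 8 │ 9 │ ÷ │        
├───┼───┼───┼───┤        
│ 4 │ 5 │ 6 │ × │        
├───┼───┼───┼───┤        
│ 1 │ 2 │ 3 │ - │        
├───┼───┼───┼───┤        
│ 0 │ . │ = │ + │        
├───┼───┼───┼───┤        
│ C │ MC│ MR│ M+│        
└───┴───┴───┴───┘        
                         
                         
                         


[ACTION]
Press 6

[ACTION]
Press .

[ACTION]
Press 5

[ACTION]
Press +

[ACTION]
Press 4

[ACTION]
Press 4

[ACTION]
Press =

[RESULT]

              44.03773585
┌───┬───┬───┬───┐        
│ 7 │ 8 │ 9 │ ÷ │        
├───┼───┼───┼───┤        
│ 4 │ 5 │ 6 │ × │        
├───┼───┼───┼───┤        
│ 1 │ 2 │ 3 │ - │        
├───┼───┼───┼───┤        
│ 0 │ . │ = │ + │        
├───┼───┼───┼───┤        
│ C │ MC│ MR│ M+│        
└───┴───┴───┴───┘        
                         
                         
                         


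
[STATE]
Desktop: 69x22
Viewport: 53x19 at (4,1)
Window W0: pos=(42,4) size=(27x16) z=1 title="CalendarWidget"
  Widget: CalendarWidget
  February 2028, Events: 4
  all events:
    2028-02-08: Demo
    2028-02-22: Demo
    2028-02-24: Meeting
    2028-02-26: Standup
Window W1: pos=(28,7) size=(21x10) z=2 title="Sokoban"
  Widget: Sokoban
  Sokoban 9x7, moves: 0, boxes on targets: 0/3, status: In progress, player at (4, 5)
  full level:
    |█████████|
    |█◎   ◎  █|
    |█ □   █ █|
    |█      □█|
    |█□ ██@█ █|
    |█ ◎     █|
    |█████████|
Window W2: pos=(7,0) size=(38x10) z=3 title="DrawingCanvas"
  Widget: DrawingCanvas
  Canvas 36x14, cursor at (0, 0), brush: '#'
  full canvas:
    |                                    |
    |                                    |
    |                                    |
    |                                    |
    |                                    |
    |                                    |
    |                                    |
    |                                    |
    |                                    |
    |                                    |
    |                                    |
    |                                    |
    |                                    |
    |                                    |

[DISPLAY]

   ┃ DrawingCanvas                      ┃            
   ┠────────────────────────────────────┨            
   ┃+                                   ┃            
   ┃                                    ┃━━━━━━━━━━━━
   ┃                                    ┃alendarWidge
   ┃                                    ┃────────────
   ┃                                    ┃━━━┓February
   ┃                                    ┃   ┃We Th Fr
   ┗━━━━━━━━━━━━━━━━━━━━━━━━━━━━━━━━━━━━┛───┨ 2  3  4
                        ┃█████████          ┃  9 10 1
                        ┃█◎   ◎  █          ┃16 17 18
                        ┃█ □   █ █          ┃ 23 24* 
                        ┃█      □█          ┃        
                        ┃█□ ██@█ █          ┃        
                        ┃█ ◎     █          ┃        
                        ┗━━━━━━━━━━━━━━━━━━━┛        
                                      ┃              
                                      ┃              
                                      ┗━━━━━━━━━━━━━━


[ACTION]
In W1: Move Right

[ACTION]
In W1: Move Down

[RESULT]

   ┃ DrawingCanvas                      ┃            
   ┠────────────────────────────────────┨            
   ┃+                                   ┃            
   ┃                                    ┃━━━━━━━━━━━━
   ┃                                    ┃alendarWidge
   ┃                                    ┃────────────
   ┃                                    ┃━━━┓February
   ┃                                    ┃   ┃We Th Fr
   ┗━━━━━━━━━━━━━━━━━━━━━━━━━━━━━━━━━━━━┛───┨ 2  3  4
                        ┃█████████          ┃  9 10 1
                        ┃█◎   ◎  █          ┃16 17 18
                        ┃█ □   █ █          ┃ 23 24* 
                        ┃█      □█          ┃        
                        ┃█□ ██ █ █          ┃        
                        ┃█ ◎  @  █          ┃        
                        ┗━━━━━━━━━━━━━━━━━━━┛        
                                      ┃              
                                      ┃              
                                      ┗━━━━━━━━━━━━━━


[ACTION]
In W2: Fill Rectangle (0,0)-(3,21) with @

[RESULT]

   ┃ DrawingCanvas                      ┃            
   ┠────────────────────────────────────┨            
   ┃@@@@@@@@@@@@@@@@@@@@@@              ┃            
   ┃@@@@@@@@@@@@@@@@@@@@@@              ┃━━━━━━━━━━━━
   ┃@@@@@@@@@@@@@@@@@@@@@@              ┃alendarWidge
   ┃@@@@@@@@@@@@@@@@@@@@@@              ┃────────────
   ┃                                    ┃━━━┓February
   ┃                                    ┃   ┃We Th Fr
   ┗━━━━━━━━━━━━━━━━━━━━━━━━━━━━━━━━━━━━┛───┨ 2  3  4
                        ┃█████████          ┃  9 10 1
                        ┃█◎   ◎  █          ┃16 17 18
                        ┃█ □   █ █          ┃ 23 24* 
                        ┃█      □█          ┃        
                        ┃█□ ██ █ █          ┃        
                        ┃█ ◎  @  █          ┃        
                        ┗━━━━━━━━━━━━━━━━━━━┛        
                                      ┃              
                                      ┃              
                                      ┗━━━━━━━━━━━━━━


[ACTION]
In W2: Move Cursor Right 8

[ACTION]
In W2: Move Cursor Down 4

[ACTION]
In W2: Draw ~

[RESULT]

   ┃ DrawingCanvas                      ┃            
   ┠────────────────────────────────────┨            
   ┃@@@@@@@@@@@@@@@@@@@@@@              ┃            
   ┃@@@@@@@@@@@@@@@@@@@@@@              ┃━━━━━━━━━━━━
   ┃@@@@@@@@@@@@@@@@@@@@@@              ┃alendarWidge
   ┃@@@@@@@@@@@@@@@@@@@@@@              ┃────────────
   ┃        ~                           ┃━━━┓February
   ┃                                    ┃   ┃We Th Fr
   ┗━━━━━━━━━━━━━━━━━━━━━━━━━━━━━━━━━━━━┛───┨ 2  3  4
                        ┃█████████          ┃  9 10 1
                        ┃█◎   ◎  █          ┃16 17 18
                        ┃█ □   █ █          ┃ 23 24* 
                        ┃█      □█          ┃        
                        ┃█□ ██ █ █          ┃        
                        ┃█ ◎  @  █          ┃        
                        ┗━━━━━━━━━━━━━━━━━━━┛        
                                      ┃              
                                      ┃              
                                      ┗━━━━━━━━━━━━━━


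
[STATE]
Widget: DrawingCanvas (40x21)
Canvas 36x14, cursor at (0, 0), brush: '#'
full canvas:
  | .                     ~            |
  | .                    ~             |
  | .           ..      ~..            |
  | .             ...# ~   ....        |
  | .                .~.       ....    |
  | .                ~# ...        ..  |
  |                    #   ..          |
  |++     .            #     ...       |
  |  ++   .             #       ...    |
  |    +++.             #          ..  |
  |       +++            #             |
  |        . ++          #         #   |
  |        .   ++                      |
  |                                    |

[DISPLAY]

+.                     ~                
 .                    ~                 
 .           ..      ~..                
 .             ...# ~   ....            
 .                .~.       ....        
 .                ~# ...        ..      
                    #   ..              
++     .            #     ...           
  ++   .             #       ...        
    +++.             #          ..      
       +++            #                 
        . ++          #         #       
        .   ++                          
                                        
                                        
                                        
                                        
                                        
                                        
                                        
                                        


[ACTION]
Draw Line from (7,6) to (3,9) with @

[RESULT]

+.                     ~                
 .                    ~                 
 .           ..      ~..                
 .       @     ...# ~   ....            
 .      @         .~.       ....        
 .     @          ~# ...        ..      
       @            #   ..              
++    @.            #     ...           
  ++   .             #       ...        
    +++.             #          ..      
       +++            #                 
        . ++          #         #       
        .   ++                          
                                        
                                        
                                        
                                        
                                        
                                        
                                        
                                        


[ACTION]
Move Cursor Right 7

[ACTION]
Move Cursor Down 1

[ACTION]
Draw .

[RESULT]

 .                     ~                
 .     .              ~                 
 .           ..      ~..                
 .       @     ...# ~   ....            
 .      @         .~.       ....        
 .     @          ~# ...        ..      
       @            #   ..              
++    @.            #     ...           
  ++   .             #       ...        
    +++.             #          ..      
       +++            #                 
        . ++          #         #       
        .   ++                          
                                        
                                        
                                        
                                        
                                        
                                        
                                        
                                        


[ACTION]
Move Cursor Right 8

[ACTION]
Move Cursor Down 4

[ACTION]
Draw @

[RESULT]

 .                     ~                
 .     .              ~                 
 .           ..      ~..                
 .       @     ...# ~   ....            
 .      @         .~.       ....        
 .     @       @  ~# ...        ..      
       @            #   ..              
++    @.            #     ...           
  ++   .             #       ...        
    +++.             #          ..      
       +++            #                 
        . ++          #         #       
        .   ++                          
                                        
                                        
                                        
                                        
                                        
                                        
                                        
                                        


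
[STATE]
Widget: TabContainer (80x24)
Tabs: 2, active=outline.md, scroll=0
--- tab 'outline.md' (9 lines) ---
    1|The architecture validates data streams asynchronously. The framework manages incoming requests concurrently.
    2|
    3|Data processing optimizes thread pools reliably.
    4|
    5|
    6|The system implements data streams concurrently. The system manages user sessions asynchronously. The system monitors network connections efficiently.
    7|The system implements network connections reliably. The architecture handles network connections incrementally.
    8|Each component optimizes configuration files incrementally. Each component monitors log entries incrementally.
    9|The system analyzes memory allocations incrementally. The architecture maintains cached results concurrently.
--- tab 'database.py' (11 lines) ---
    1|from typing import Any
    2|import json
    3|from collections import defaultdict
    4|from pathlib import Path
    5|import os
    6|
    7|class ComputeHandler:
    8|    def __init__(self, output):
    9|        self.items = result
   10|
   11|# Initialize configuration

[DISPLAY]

[outline.md]│ database.py                                                       
────────────────────────────────────────────────────────────────────────────────
The architecture validates data streams asynchronously. The framework manages in
                                                                                
Data processing optimizes thread pools reliably.                                
                                                                                
                                                                                
The system implements data streams concurrently. The system manages user session
The system implements network connections reliably. The architecture handles net
Each component optimizes configuration files incrementally. Each component monit
The system analyzes memory allocations incrementally. The architecture maintains
                                                                                
                                                                                
                                                                                
                                                                                
                                                                                
                                                                                
                                                                                
                                                                                
                                                                                
                                                                                
                                                                                
                                                                                
                                                                                


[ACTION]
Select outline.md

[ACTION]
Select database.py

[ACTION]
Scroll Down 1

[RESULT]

 outline.md │[database.py]                                                      
────────────────────────────────────────────────────────────────────────────────
import json                                                                     
from collections import defaultdict                                             
from pathlib import Path                                                        
import os                                                                       
                                                                                
class ComputeHandler:                                                           
    def __init__(self, output):                                                 
        self.items = result                                                     
                                                                                
# Initialize configuration                                                      
                                                                                
                                                                                
                                                                                
                                                                                
                                                                                
                                                                                
                                                                                
                                                                                
                                                                                
                                                                                
                                                                                
                                                                                


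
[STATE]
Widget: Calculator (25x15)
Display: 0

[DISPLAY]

                        0
┌───┬───┬───┬───┐        
│ 7 │ 8 │ 9 │ ÷ │        
├───┼───┼───┼───┤        
│ 4 │ 5 │ 6 │ × │        
├───┼───┼───┼───┤        
│ 1 │ 2 │ 3 │ - │        
├───┼───┼───┼───┤        
│ 0 │ . │ = │ + │        
├───┼───┼───┼───┤        
│ C │ MC│ MR│ M+│        
└───┴───┴───┴───┘        
                         
                         
                         


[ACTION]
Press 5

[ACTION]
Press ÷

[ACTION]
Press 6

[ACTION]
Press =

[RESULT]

             0.8333333333
┌───┬───┬───┬───┐        
│ 7 │ 8 │ 9 │ ÷ │        
├───┼───┼───┼───┤        
│ 4 │ 5 │ 6 │ × │        
├───┼───┼───┼───┤        
│ 1 │ 2 │ 3 │ - │        
├───┼───┼───┼───┤        
│ 0 │ . │ = │ + │        
├───┼───┼───┼───┤        
│ C │ MC│ MR│ M+│        
└───┴───┴───┴───┘        
                         
                         
                         


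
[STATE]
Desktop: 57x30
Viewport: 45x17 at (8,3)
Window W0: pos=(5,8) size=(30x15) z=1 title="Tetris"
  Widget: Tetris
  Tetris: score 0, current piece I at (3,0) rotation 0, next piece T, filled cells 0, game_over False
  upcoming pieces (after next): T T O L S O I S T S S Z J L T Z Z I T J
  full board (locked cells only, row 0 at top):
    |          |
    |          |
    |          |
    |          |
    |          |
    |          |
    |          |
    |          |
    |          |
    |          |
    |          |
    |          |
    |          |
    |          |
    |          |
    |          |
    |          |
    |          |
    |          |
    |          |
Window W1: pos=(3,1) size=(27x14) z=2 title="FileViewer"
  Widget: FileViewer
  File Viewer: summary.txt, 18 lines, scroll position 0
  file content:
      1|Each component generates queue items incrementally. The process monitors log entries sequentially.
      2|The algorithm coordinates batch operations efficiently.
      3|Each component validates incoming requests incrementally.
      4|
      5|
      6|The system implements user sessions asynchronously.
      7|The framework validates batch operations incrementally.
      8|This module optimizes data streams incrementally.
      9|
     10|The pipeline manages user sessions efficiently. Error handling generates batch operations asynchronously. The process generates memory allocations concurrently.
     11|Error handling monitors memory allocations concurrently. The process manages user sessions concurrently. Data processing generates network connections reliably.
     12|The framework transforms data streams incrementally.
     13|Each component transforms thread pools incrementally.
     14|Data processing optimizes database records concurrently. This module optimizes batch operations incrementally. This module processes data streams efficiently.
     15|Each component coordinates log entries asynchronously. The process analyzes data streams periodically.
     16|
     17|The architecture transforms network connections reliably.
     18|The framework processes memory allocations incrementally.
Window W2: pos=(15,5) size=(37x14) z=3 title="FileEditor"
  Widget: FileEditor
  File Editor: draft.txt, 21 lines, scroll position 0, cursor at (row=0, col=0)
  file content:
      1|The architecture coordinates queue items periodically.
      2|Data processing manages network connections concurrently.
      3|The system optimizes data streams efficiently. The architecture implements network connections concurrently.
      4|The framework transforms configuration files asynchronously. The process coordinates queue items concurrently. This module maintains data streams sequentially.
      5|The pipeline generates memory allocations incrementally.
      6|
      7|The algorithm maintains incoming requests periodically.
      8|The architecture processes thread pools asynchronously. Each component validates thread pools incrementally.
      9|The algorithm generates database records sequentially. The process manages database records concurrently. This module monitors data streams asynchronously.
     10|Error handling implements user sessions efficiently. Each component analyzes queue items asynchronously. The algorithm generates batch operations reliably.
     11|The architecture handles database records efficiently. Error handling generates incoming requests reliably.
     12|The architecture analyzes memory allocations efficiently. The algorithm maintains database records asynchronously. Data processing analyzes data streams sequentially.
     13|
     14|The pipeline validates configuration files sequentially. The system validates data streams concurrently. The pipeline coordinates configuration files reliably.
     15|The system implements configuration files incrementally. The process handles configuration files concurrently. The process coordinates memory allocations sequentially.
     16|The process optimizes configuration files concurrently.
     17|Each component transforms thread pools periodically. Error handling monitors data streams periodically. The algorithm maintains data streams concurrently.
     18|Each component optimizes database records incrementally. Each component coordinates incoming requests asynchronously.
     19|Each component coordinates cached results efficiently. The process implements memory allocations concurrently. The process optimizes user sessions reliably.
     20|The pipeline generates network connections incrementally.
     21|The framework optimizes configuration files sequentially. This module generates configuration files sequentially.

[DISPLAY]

─────────────────────┨                       
 component generates▲┃                       
algorit┏━━━━━━━━━━━━━━━━━━━━━━━━━━━━━━━━━━━┓ 
 compon┃ FileEditor                        ┃ 
       ┠───────────────────────────────────┨ 
       ┃█he architecture coordinates queue▲┃ 
system ┃Data processing manages network co█┃ 
framewo┃The system optimizes data streams ░┃ 
 module┃The framework transforms configura░┃ 
       ┃The pipeline generates memory allo░┃ 
pipelin┃                                  ░┃ 
━━━━━━━┃The algorithm maintains incoming r░┃ 
       ┃The architecture processes thread ░┃ 
       ┃The algorithm generates database r░┃ 
       ┃Error handling implements user ses▼┃ 
       ┗━━━━━━━━━━━━━━━━━━━━━━━━━━━━━━━━━━━┛ 
        │                 ┃                  


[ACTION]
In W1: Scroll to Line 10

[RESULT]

─────────────────────┨                       
                    ▲┃                       
pipelin┏━━━━━━━━━━━━━━━━━━━━━━━━━━━━━━━━━━━┓ 
r handl┃ FileEditor                        ┃ 
framewo┠───────────────────────────────────┨ 
 compon┃█he architecture coordinates queue▲┃ 
 proces┃Data processing manages network co█┃ 
 compon┃The system optimizes data streams ░┃ 
       ┃The framework transforms configura░┃ 
archite┃The pipeline generates memory allo░┃ 
framewo┃                                  ░┃ 
━━━━━━━┃The algorithm maintains incoming r░┃ 
       ┃The architecture processes thread ░┃ 
       ┃The algorithm generates database r░┃ 
       ┃Error handling implements user ses▼┃ 
       ┗━━━━━━━━━━━━━━━━━━━━━━━━━━━━━━━━━━━┛ 
        │                 ┃                  


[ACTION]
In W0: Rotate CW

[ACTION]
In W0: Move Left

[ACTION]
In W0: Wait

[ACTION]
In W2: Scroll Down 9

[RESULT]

─────────────────────┨                       
                    ▲┃                       
pipelin┏━━━━━━━━━━━━━━━━━━━━━━━━━━━━━━━━━━━┓ 
r handl┃ FileEditor                        ┃ 
framewo┠───────────────────────────────────┨ 
 compon┃Error handling implements user ses▲┃ 
 proces┃The architecture handles database ░┃ 
 compon┃The architecture analyzes memory a░┃ 
       ┃                                  ░┃ 
archite┃The pipeline validates configurati░┃ 
framewo┃The system implements configuratio░┃ 
━━━━━━━┃The process optimizes configuratio░┃ 
       ┃Each component transforms thread p█┃ 
       ┃Each component optimizes database ░┃ 
       ┃Each component coordinates cached ▼┃ 
       ┗━━━━━━━━━━━━━━━━━━━━━━━━━━━━━━━━━━━┛ 
        │                 ┃                  
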